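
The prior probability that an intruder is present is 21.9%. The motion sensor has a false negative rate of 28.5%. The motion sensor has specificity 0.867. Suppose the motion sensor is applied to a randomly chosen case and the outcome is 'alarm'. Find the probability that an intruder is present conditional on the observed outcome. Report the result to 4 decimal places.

Let H be the event that an intruder is present. P(H) = 0.219, so P(¬H) = 0.781. With E the 'alarm' result, P(E|H) = 0.715 and P(E|¬H) = 0.133.
P(E) = 0.715·0.219 + 0.133·0.781 = 0.15659 + 0.10387 = 0.26046.
By Bayes' theorem, P(H|E) = 0.15659 / 0.26046 = 0.6012.

P(H | E) ≈ 0.6012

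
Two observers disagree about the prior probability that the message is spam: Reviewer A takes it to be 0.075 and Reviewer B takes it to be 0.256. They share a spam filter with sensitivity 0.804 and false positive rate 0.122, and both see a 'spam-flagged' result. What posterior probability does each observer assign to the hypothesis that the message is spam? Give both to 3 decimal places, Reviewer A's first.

Reviewer A: 0.348; Reviewer B: 0.694

P('+'|H) = 0.804, P('+'|¬H) = 0.122.
Reviewer A: numerator 0.804·0.075 = 0.060300; evidence = 0.060300+0.122·0.925 = 0.17315; posterior = 0.348.
Reviewer B: numerator 0.804·0.256 = 0.20582; evidence = 0.20582+0.122·0.744 = 0.29659; posterior = 0.694.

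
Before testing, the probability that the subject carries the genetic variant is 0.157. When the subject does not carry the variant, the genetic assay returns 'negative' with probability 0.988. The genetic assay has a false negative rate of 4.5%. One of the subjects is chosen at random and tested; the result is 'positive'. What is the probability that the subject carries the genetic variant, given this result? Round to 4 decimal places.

P(H | E) ≈ 0.9368

Let H be the event that the subject carries the genetic variant. P(H) = 0.157, so P(¬H) = 0.843. With E the 'positive' result, P(E|H) = 0.955 and P(E|¬H) = 0.012.
P(E) = 0.955·0.157 + 0.012·0.843 = 0.14993 + 0.010116 = 0.16005.
By Bayes' theorem, P(H|E) = 0.14993 / 0.16005 = 0.9368.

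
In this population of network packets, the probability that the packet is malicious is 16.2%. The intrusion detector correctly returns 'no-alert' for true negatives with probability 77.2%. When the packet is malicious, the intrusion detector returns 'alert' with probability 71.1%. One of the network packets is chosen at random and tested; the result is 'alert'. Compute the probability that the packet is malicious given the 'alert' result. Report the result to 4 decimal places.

Write H for 'the packet is malicious'. Prior odds H:¬H = 0.162/0.838 = 0.19332. For the 'alert' outcome, the likelihood ratio is 0.711/0.228 = 3.1184.
Posterior odds = 0.19332 × 3.1184 = 0.60285, so P(H|E) = 0.60285/(1+0.60285) = 0.3761.

P(H | E) ≈ 0.3761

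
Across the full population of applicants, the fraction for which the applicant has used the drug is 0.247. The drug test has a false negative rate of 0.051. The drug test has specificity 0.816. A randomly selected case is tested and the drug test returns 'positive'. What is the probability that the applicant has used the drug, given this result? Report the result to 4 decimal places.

P(H | E) ≈ 0.6285

Let H be the event that the applicant has used the drug. P(H) = 0.247, so P(¬H) = 0.753. With E the 'positive' result, P(E|H) = 0.949 and P(E|¬H) = 0.184.
P(E) = 0.949·0.247 + 0.184·0.753 = 0.23440 + 0.13855 = 0.37295.
By Bayes' theorem, P(H|E) = 0.23440 / 0.37295 = 0.6285.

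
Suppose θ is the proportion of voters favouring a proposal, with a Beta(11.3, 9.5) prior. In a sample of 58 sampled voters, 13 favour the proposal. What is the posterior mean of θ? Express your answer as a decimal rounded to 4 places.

Observing 13 successes and 45 failures updates Beta(11.3, 9.5) by adding the success and failure counts to the two shape parameters: α = 11.3+13 = 24.3, β = 9.5+45 = 54.5.
Posterior mean = α/(α+β) = 24.3/78.8 = 0.3084.

Posterior mean ≈ 0.3084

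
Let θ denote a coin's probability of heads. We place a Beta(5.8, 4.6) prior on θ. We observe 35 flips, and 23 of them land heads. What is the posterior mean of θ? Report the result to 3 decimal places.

Posterior mean ≈ 0.634

Observing 23 successes and 12 failures updates Beta(5.8, 4.6) by adding the success and failure counts to the two shape parameters: α = 5.8+23 = 28.8, β = 4.6+12 = 16.6.
Posterior mean = α/(α+β) = 28.8/45.4 = 0.634.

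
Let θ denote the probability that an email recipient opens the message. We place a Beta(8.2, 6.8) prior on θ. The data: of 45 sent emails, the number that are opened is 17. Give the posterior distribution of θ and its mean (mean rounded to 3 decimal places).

Posterior: Beta(25.2, 34.8); mean ≈ 0.420

The binomial likelihood is conjugate to the Beta prior: with 17 successes and 28 failures, the posterior is Beta(8.2+17, 6.8+28) = Beta(25.2, 34.8).
E[θ | data] = 25.2/(25.2+34.8) = 0.420.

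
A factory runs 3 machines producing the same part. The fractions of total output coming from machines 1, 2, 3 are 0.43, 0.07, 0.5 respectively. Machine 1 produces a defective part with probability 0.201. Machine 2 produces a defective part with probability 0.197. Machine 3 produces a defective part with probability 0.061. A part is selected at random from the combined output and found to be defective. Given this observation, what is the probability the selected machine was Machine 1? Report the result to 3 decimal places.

Tabulate prior·likelihood by source: [1] prior 0.43, lik 0.201, product 0.08643; [2] prior 0.07, lik 0.197, product 0.01379; [3] prior 0.5, lik 0.061, product 0.03050.
Normalizing constant = 0.13072; the posterior for Machine 1 is its product over the sum, 0.08643/0.13072 = 0.661.

Posterior probability ≈ 0.661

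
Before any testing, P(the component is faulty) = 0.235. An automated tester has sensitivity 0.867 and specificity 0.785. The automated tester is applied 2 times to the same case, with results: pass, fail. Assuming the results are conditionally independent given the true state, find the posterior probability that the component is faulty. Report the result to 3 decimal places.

Posterior P(H) ≈ 0.173

Let H be the event that the component is faulty; start with P(H) = 0.235. P('fail'|H) = 0.867, P('fail'|¬H) = 0.215.
Update on result 1 ('pass'): P(H) ← 0.133·0.2350 / (0.133·0.2350 + 0.785·0.7650) = 0.031255/0.63178 = 0.0495.
Update on result 2 ('fail'): P(H) ← 0.867·0.0495 / (0.867·0.0495 + 0.215·0.9505) = 0.042892/0.24726 = 0.1735.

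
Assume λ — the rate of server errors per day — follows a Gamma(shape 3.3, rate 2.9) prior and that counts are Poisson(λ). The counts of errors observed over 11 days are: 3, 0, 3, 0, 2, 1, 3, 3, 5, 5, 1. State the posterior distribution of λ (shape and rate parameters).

Posterior: Gamma(shape=29.3, rate=13.9)

Total count ∑xᵢ = 26 over n = 11 days.
Gamma is conjugate to the Poisson likelihood: posterior is Gamma(shape = 3.3+26 = 29.3, rate = 2.9+11 = 13.9).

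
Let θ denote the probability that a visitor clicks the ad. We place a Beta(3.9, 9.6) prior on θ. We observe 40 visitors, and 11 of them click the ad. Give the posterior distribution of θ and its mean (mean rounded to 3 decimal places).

Posterior: Beta(14.9, 38.6); mean ≈ 0.279

The binomial likelihood is conjugate to the Beta prior: with 11 successes and 29 failures, the posterior is Beta(3.9+11, 9.6+29) = Beta(14.9, 38.6).
E[θ | data] = 14.9/(14.9+38.6) = 0.279.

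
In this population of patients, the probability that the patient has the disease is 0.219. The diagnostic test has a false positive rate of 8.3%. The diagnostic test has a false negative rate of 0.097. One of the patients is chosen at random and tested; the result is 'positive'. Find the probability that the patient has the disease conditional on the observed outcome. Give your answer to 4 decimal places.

Let H be the event that the patient has the disease. P(H) = 0.219, so P(¬H) = 0.781. With E the 'positive' result, P(E|H) = 0.903 and P(E|¬H) = 0.083.
P(E) = 0.903·0.219 + 0.083·0.781 = 0.19776 + 0.064823 = 0.26258.
By Bayes' theorem, P(H|E) = 0.19776 / 0.26258 = 0.7531.

P(H | E) ≈ 0.7531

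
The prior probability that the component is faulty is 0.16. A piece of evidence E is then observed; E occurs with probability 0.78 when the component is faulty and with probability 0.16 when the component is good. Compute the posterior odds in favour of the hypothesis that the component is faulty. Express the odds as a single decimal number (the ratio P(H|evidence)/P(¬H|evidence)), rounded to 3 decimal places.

Prior odds = 0.16/(1−0.16) = 0.19048.
Likelihood ratio for E = 0.78/0.16 = 4.8750.
Posterior odds = prior odds × LR = 0.92857.

Posterior odds ≈ 0.929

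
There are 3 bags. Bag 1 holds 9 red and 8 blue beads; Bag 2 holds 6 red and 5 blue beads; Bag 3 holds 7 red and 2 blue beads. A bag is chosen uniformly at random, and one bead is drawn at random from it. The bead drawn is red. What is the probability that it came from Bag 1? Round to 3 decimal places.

Tabulate prior·likelihood by source: [1] prior 0.333333, lik 0.5294, product 0.1765; [2] prior 0.333333, lik 0.5455, product 0.1818; [3] prior 0.333333, lik 0.7778, product 0.2593.
Normalizing constant = 0.61755; the posterior for Bag 1 is its product over the sum, 0.1765/0.61755 = 0.286.

Posterior probability ≈ 0.286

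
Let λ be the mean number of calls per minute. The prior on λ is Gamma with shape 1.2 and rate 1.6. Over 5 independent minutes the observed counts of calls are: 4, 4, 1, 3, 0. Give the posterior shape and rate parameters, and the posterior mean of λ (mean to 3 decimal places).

The Poisson likelihood adds the total count to the shape and the number of exposure periods to the rate. Here ∑xᵢ = 12 and n = 5, so shape 1.2→13.2 and rate 1.6→6.6.
E[λ | data] = 13.2/6.6 = 2.000.

Posterior: Gamma(shape=13.2, rate=6.6); mean ≈ 2.000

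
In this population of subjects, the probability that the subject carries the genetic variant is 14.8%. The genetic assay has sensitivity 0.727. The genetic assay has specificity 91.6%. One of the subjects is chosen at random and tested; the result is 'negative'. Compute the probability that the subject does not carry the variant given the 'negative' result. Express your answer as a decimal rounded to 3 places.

P(¬H | E) ≈ 0.951

Write H for 'the subject carries the genetic variant'. Prior odds H:¬H = 0.148/0.852 = 0.17371. For the 'negative' outcome, the likelihood ratio is 0.273/0.916 = 0.29803.
Posterior odds = 0.17371 × 0.29803 = 0.051771, so P(H|E) = 0.051771/(1+0.051771) = 0.049. Then P(¬H|E) = 1 − 0.049 = 0.951.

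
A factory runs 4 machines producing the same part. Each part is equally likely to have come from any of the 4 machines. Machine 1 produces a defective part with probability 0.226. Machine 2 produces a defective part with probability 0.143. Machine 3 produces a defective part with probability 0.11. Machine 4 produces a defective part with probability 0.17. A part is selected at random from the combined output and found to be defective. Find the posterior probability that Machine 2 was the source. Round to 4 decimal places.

P(defective|M1) = 0.226; P(defective|M2) = 0.143; P(defective|M3) = 0.11; P(defective|M4) = 0.17.
Prior × likelihood for each source: 0.25·0.226=0.05650, 0.25·0.143=0.03575, 0.25·0.11=0.02750, 0.25·0.17=0.04250. Summing gives P(defective) = 0.16225.
P(Machine 2 | defective) = 0.03575 / 0.16225 = 0.2203.

Posterior probability ≈ 0.2203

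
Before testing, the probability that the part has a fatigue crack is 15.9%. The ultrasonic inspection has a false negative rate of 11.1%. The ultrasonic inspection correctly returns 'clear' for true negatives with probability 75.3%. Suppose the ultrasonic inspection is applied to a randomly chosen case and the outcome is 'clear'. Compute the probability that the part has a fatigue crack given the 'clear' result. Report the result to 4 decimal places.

Write H for 'the part has a fatigue crack'. Prior odds H:¬H = 0.159/0.841 = 0.18906. For the 'clear' outcome, the likelihood ratio is 0.111/0.753 = 0.14741.
Posterior odds = 0.18906 × 0.14741 = 0.027869, so P(H|E) = 0.027869/(1+0.027869) = 0.0271.

P(H | E) ≈ 0.0271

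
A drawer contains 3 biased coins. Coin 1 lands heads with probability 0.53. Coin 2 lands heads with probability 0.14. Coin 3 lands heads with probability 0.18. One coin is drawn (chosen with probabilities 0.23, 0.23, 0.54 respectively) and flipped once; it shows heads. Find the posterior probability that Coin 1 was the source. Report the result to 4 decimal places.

Posterior probability ≈ 0.4851

P(heads|C1) = 0.53; P(heads|C2) = 0.14; P(heads|C3) = 0.18.
Prior × likelihood for each source: 0.23·0.53=0.1219, 0.23·0.14=0.03220, 0.54·0.18=0.09720. Summing gives P(heads) = 0.25130.
P(Coin 1 | heads) = 0.1219 / 0.25130 = 0.4851.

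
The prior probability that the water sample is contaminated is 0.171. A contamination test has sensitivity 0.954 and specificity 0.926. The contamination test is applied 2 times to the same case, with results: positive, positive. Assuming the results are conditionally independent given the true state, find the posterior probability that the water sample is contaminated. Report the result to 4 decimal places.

Posterior P(H) ≈ 0.9717

With H the event that the water sample is contaminated, the joint likelihood of the observed sequence is P(data|H) = 0.954·0.954 = 0.91012 and P(data|¬H) = 0.074·0.074 = 0.0054760.
Bayes: P(H|data) = 0.171·0.91012 / (0.171·0.91012 + 0.829·0.0054760) = 0.15563/0.16017 = 0.9717.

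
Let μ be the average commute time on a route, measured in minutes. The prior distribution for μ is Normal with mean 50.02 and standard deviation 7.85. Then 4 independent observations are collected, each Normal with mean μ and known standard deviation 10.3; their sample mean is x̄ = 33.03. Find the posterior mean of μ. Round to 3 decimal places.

With known σ, the Normal prior is conjugate. Weight on the data is w = (n/σ²)/(n/σ² + 1/τ₀²) = 0.0377038/(0.0377038+0.0162278) = 0.69910.
Posterior mean = w·x̄ + (1−w)·μ₀ = 0.69910·33.03 + 0.30090·50.02 = 38.142.

Posterior mean ≈ 38.142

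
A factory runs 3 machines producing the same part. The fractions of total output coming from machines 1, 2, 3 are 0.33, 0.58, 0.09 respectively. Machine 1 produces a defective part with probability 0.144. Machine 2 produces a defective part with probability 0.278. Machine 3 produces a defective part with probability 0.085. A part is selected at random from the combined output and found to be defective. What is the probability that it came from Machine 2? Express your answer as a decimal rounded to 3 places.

P(defective|M1) = 0.144; P(defective|M2) = 0.278; P(defective|M3) = 0.085.
Prior × likelihood for each source: 0.33·0.144=0.04752, 0.58·0.278=0.1612, 0.09·0.085=0.007650. Summing gives P(defective) = 0.21641.
P(Machine 2 | defective) = 0.1612 / 0.21641 = 0.745.

Posterior probability ≈ 0.745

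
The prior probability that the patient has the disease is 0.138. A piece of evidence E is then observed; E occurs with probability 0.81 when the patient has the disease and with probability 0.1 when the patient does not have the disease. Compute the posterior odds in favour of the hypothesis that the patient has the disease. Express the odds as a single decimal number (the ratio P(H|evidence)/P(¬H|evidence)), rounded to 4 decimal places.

Posterior odds ≈ 1.2968

Prior odds = 0.138/(1−0.138) = 0.16009. In log-odds, ln(0.16009) = -1.8320.
Add log likelihood ratio: ln(8.1000) = 2.0919.
Posterior log-odds = 0.25986, so posterior odds = exp(0.25986) = 1.2968.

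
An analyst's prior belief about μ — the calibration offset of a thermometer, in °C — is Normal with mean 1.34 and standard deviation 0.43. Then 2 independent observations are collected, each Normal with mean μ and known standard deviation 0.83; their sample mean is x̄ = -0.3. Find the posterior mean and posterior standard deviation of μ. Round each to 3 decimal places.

With known σ, the Normal prior is conjugate. Weight on the data is w = (n/σ²)/(n/σ² + 1/τ₀²) = 2.90318/(2.90318+5.40833) = 0.34930.
Posterior mean = w·x̄ + (1−w)·μ₀ = 0.34930·-0.3 + 0.65070·1.34 = 0.767. Posterior variance = 1/(2.90318+5.40833) = 0.120315, so SD = 0.347.

Posterior mean ≈ 0.767; posterior SD ≈ 0.347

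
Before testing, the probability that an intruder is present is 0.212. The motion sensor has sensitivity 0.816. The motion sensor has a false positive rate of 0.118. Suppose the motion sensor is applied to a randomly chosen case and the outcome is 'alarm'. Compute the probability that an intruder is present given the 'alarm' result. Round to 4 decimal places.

P(H | E) ≈ 0.6504

Let H be the event that an intruder is present. P(H) = 0.212, so P(¬H) = 0.788. With E the 'alarm' result, P(E|H) = 0.816 and P(E|¬H) = 0.118.
P(E) = 0.816·0.212 + 0.118·0.788 = 0.17299 + 0.092984 = 0.26598.
By Bayes' theorem, P(H|E) = 0.17299 / 0.26598 = 0.6504.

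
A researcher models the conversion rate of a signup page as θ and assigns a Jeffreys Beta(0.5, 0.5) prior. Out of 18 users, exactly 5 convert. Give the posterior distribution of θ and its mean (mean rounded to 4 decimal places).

Posterior: Beta(5.5, 13.5); mean ≈ 0.2895

Observing 5 successes and 13 failures updates Beta(0.5, 0.5) by adding the success and failure counts to the two shape parameters: α = 0.5+5 = 5.5, β = 0.5+13 = 13.5.
Posterior mean = α/(α+β) = 5.5/19 = 0.2895.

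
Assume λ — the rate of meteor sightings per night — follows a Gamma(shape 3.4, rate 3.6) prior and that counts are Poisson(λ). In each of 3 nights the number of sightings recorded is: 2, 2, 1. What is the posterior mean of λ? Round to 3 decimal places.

Posterior mean ≈ 1.273

Total count ∑xᵢ = 5 over n = 3 nights.
Gamma is conjugate to the Poisson likelihood: posterior is Gamma(shape = 3.4+5 = 8.4, rate = 3.6+3 = 6.6).
E[λ | data] = 8.4/6.6 = 1.273.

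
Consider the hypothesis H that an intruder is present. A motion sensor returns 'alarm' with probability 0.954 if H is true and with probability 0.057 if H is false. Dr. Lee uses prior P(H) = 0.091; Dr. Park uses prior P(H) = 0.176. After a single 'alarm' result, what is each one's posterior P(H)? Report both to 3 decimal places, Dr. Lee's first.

Dr. Lee: 0.626; Dr. Park: 0.781

The likelihood ratio for an 'alarm' result is 0.954/0.057 = 16.737.
Dr. Lee: prior odds 0.091/0.909 = 0.10011; posterior odds 1.6755; posterior probability 0.626.
Dr. Park: prior odds 0.176/0.824 = 0.21359; posterior odds 3.5749; posterior probability 0.781.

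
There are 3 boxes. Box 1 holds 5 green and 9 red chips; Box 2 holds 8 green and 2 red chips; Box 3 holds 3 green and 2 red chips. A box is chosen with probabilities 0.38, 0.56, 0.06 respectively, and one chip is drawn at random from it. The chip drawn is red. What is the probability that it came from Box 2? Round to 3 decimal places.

P(red|Box 1) = 0.6429; P(red|Box 2) = 0.2; P(red|Box 3) = 0.4.
Prior × likelihood for each source: 0.38·0.6429=0.2443, 0.56·0.2=0.1120, 0.06·0.4=0.02400. Summing gives P(red) = 0.38029.
P(Box 2 | red) = 0.1120 / 0.38029 = 0.295.

Posterior probability ≈ 0.295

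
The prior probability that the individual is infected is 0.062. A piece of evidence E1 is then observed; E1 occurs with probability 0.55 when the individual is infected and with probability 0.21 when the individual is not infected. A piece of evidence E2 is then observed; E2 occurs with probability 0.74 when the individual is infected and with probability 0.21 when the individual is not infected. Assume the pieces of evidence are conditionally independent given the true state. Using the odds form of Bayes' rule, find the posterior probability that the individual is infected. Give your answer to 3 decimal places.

Prior odds = 0.062/(1−0.062) = 0.066098.
Likelihood ratio for E1 = 0.55/0.21 = 2.6190.
Likelihood ratio for E2 = 0.74/0.21 = 3.5238.
Posterior odds = prior odds × LR₁ × LR₂ = 0.61002.
Posterior probability = odds/(1+odds) = 0.61002/1.6100 = 0.379.

Posterior probability ≈ 0.379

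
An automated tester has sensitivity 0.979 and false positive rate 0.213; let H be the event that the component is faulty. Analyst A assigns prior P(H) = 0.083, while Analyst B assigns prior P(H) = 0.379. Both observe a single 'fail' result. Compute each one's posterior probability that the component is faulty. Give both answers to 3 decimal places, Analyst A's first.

P('+'|H) = 0.979, P('+'|¬H) = 0.213.
Analyst A: numerator 0.979·0.083 = 0.081257; evidence = 0.081257+0.213·0.917 = 0.27658; posterior = 0.294.
Analyst B: numerator 0.979·0.379 = 0.37104; evidence = 0.37104+0.213·0.621 = 0.50331; posterior = 0.737.

Analyst A: 0.294; Analyst B: 0.737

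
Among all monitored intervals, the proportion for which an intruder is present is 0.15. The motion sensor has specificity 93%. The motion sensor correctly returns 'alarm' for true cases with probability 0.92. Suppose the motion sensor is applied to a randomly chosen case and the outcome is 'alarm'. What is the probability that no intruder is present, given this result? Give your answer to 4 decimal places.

Write H for 'an intruder is present'. Prior odds H:¬H = 0.15/0.85 = 0.17647. For the 'alarm' outcome, the likelihood ratio is 0.92/0.07 = 13.143.
Posterior odds = 0.17647 × 13.143 = 2.3193, so P(H|E) = 2.3193/(1+2.3193) = 0.6987. Then P(¬H|E) = 1 − 0.6987 = 0.3013.

P(¬H | E) ≈ 0.3013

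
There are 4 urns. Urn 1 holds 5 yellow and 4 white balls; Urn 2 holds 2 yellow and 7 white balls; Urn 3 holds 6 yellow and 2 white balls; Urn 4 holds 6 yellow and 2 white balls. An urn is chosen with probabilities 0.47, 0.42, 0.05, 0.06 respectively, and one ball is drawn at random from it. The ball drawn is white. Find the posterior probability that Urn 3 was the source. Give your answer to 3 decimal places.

Posterior probability ≈ 0.022

P(white|Urn 1) = 0.4444; P(white|Urn 2) = 0.7778; P(white|Urn 3) = 0.25; P(white|Urn 4) = 0.25.
Prior × likelihood for each source: 0.47·0.4444=0.2089, 0.42·0.7778=0.3267, 0.05·0.25=0.01250, 0.06·0.25=0.01500. Summing gives P(white) = 0.56306.
P(Urn 3 | white) = 0.01250 / 0.56306 = 0.022.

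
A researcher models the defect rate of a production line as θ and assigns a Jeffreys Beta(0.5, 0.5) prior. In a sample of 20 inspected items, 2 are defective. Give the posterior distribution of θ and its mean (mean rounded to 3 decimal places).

Posterior: Beta(2.5, 18.5); mean ≈ 0.119

The binomial likelihood is conjugate to the Beta prior: with 2 successes and 18 failures, the posterior is Beta(0.5+2, 0.5+18) = Beta(2.5, 18.5).
Posterior mean = α/(α+β) = 2.5/21 = 0.119.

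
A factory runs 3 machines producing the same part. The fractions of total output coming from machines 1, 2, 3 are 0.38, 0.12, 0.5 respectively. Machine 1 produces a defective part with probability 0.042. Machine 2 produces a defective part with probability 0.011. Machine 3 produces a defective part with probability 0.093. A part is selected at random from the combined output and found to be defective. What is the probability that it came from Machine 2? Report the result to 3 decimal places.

Posterior probability ≈ 0.021

Tabulate prior·likelihood by source: [1] prior 0.38, lik 0.042, product 0.01596; [2] prior 0.12, lik 0.011, product 0.001320; [3] prior 0.5, lik 0.093, product 0.04650.
Normalizing constant = 0.063780; the posterior for Machine 2 is its product over the sum, 0.001320/0.063780 = 0.021.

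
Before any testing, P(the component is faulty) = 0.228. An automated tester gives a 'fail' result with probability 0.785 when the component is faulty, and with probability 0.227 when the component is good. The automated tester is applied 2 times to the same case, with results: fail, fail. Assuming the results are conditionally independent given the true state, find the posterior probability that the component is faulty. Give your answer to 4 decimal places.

With H the event that the component is faulty, the joint likelihood of the observed sequence is P(data|H) = 0.785·0.785 = 0.61623 and P(data|¬H) = 0.227·0.227 = 0.051529.
Bayes: P(H|data) = 0.228·0.61623 / (0.228·0.61623 + 0.772·0.051529) = 0.14050/0.18028 = 0.7793.

Posterior P(H) ≈ 0.7793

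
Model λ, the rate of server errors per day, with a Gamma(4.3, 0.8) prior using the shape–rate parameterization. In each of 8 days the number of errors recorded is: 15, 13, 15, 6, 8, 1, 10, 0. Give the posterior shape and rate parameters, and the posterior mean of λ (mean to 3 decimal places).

Posterior: Gamma(shape=72.3, rate=8.8); mean ≈ 8.216

The Poisson likelihood adds the total count to the shape and the number of exposure periods to the rate. Here ∑xᵢ = 68 and n = 8, so shape 4.3→72.3 and rate 0.8→8.8.
Posterior mean = shape/rate = 72.3/8.8 = 8.216.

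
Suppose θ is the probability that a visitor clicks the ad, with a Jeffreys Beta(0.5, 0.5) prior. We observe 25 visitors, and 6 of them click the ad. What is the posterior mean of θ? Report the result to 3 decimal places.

Posterior mean ≈ 0.250

The binomial likelihood is conjugate to the Beta prior: with 6 successes and 19 failures, the posterior is Beta(0.5+6, 0.5+19) = Beta(6.5, 19.5).
E[θ | data] = 6.5/(6.5+19.5) = 0.250.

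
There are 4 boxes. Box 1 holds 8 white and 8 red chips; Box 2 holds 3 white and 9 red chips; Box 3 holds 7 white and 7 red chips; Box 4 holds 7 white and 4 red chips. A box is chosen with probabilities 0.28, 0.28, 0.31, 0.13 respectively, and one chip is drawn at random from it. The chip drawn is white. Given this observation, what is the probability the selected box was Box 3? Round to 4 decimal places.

Posterior probability ≈ 0.3462

Tabulate prior·likelihood by source: [1] prior 0.28, lik 0.5, product 0.1400; [2] prior 0.28, lik 0.25, product 0.07000; [3] prior 0.31, lik 0.5, product 0.1550; [4] prior 0.13, lik 0.6364, product 0.08273.
Normalizing constant = 0.44773; the posterior for Box 3 is its product over the sum, 0.1550/0.44773 = 0.3462.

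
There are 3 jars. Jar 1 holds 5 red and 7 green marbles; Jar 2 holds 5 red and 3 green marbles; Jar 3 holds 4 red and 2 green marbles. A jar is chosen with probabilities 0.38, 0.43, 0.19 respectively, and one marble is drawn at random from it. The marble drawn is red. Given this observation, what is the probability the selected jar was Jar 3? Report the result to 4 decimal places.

P(red|Jar 1) = 0.4167; P(red|Jar 2) = 0.625; P(red|Jar 3) = 0.6667.
Prior × likelihood for each source: 0.38·0.4167=0.1583, 0.43·0.625=0.2687, 0.19·0.6667=0.1267. Summing gives P(red) = 0.55375.
P(Jar 3 | red) = 0.1267 / 0.55375 = 0.2287.

Posterior probability ≈ 0.2287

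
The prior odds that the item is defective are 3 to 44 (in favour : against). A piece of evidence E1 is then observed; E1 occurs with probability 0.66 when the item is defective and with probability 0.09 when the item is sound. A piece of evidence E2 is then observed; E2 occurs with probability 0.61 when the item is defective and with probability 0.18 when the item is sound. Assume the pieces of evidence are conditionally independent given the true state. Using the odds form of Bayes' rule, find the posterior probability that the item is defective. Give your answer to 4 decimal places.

Prior odds = 3/44 = 0.068182.
Likelihood ratio for E1 = 0.66/0.09 = 7.3333.
Likelihood ratio for E2 = 0.61/0.18 = 3.3889.
Posterior odds = prior odds × LR₁ × LR₂ = 1.6944.
Posterior probability = odds/(1+odds) = 1.6944/2.6944 = 0.6289.

Posterior probability ≈ 0.6289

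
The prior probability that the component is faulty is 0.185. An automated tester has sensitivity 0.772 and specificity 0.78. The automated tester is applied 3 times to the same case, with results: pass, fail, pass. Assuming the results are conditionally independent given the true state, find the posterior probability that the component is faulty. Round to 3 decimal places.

With H the event that the component is faulty, the joint likelihood of the observed sequence is P(data|H) = 0.228·0.772·0.228 = 0.040132 and P(data|¬H) = 0.78·0.22·0.78 = 0.13385.
Bayes: P(H|data) = 0.185·0.040132 / (0.185·0.040132 + 0.815·0.13385) = 0.0074244/0.11651 = 0.0637.

Posterior P(H) ≈ 0.064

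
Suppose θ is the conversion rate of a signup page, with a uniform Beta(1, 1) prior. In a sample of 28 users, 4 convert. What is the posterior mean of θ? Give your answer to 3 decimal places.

Observing 4 successes and 24 failures updates Beta(1, 1) by adding the success and failure counts to the two shape parameters: α = 1+4 = 5, β = 1+24 = 25.
Posterior mean = α/(α+β) = 5/30 = 0.167.

Posterior mean ≈ 0.167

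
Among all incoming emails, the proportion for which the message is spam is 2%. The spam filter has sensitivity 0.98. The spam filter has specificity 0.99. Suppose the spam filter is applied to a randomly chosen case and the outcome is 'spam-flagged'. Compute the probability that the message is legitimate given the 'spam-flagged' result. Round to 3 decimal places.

P(¬H | E) ≈ 0.333

Write H for 'the message is spam'. Prior odds H:¬H = 0.02/0.98 = 0.020408. For the 'spam-flagged' outcome, the likelihood ratio is 0.98/0.01 = 98.000.
Posterior odds = 0.020408 × 98.000 = 2.0000, so P(H|E) = 2.0000/(1+2.0000) = 0.667. Then P(¬H|E) = 1 − 0.667 = 0.333.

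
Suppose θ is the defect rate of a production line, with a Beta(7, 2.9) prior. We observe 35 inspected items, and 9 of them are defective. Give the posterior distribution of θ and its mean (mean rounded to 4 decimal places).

The binomial likelihood is conjugate to the Beta prior: with 9 successes and 26 failures, the posterior is Beta(7+9, 2.9+26) = Beta(16, 28.9).
E[θ | data] = 16/(16+28.9) = 0.3563.

Posterior: Beta(16, 28.9); mean ≈ 0.3563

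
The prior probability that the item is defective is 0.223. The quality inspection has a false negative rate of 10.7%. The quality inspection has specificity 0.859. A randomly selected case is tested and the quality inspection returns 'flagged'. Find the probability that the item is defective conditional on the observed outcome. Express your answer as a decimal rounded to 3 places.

Let H be the event that the item is defective. P(H) = 0.223, so P(¬H) = 0.777. With E the 'flagged' result, P(E|H) = 0.893 and P(E|¬H) = 0.141.
P(E) = 0.893·0.223 + 0.141·0.777 = 0.19914 + 0.10956 = 0.30870.
By Bayes' theorem, P(H|E) = 0.19914 / 0.30870 = 0.645.

P(H | E) ≈ 0.645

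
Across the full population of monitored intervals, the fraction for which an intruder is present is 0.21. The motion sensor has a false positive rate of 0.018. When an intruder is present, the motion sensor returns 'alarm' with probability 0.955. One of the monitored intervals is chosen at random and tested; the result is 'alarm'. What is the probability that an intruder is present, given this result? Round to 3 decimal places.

P(H | E) ≈ 0.934

Let H be the event that an intruder is present. P(H) = 0.21, so P(¬H) = 0.79. With E the 'alarm' result, P(E|H) = 0.955 and P(E|¬H) = 0.018.
P(E) = 0.955·0.21 + 0.018·0.79 = 0.20055 + 0.014220 = 0.21477.
By Bayes' theorem, P(H|E) = 0.20055 / 0.21477 = 0.934.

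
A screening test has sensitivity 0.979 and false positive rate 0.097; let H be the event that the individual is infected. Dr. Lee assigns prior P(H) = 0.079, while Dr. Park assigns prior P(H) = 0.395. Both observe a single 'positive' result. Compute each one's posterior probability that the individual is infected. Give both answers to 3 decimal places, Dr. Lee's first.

Dr. Lee: 0.464; Dr. Park: 0.868

P('+'|H) = 0.979, P('+'|¬H) = 0.097.
Dr. Lee: numerator 0.979·0.079 = 0.077341; evidence = 0.077341+0.097·0.921 = 0.16668; posterior = 0.464.
Dr. Park: numerator 0.979·0.395 = 0.38671; evidence = 0.38671+0.097·0.605 = 0.44539; posterior = 0.868.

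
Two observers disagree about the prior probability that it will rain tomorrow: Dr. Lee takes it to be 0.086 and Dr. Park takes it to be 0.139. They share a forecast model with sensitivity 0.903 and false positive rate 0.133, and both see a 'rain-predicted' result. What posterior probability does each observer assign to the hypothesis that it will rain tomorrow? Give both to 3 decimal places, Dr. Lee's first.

P('+'|H) = 0.903, P('+'|¬H) = 0.133.
Dr. Lee: numerator 0.903·0.086 = 0.077658; evidence = 0.077658+0.133·0.914 = 0.19922; posterior = 0.390.
Dr. Park: numerator 0.903·0.139 = 0.12552; evidence = 0.12552+0.133·0.861 = 0.24003; posterior = 0.523.

Dr. Lee: 0.390; Dr. Park: 0.523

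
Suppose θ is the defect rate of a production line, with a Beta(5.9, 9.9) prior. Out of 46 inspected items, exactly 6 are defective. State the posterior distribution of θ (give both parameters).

The binomial likelihood is conjugate to the Beta prior: with 6 successes and 40 failures, the posterior is Beta(5.9+6, 9.9+40) = Beta(11.9, 49.9).

Posterior: Beta(11.9, 49.9)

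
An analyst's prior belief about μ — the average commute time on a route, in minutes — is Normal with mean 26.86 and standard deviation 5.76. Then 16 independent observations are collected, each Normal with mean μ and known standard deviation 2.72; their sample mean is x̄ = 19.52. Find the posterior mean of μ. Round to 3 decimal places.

Prior precision 1/τ₀² = 1/5.76² = 0.0301408; data precision n/σ² = 16/2.72² = 2.16263.
Posterior precision = 0.0301408 + 2.16263 = 2.19277.
Posterior mean = (0.0301408·26.86 + 2.16263·19.52) / 2.19277 = 19.621.

Posterior mean ≈ 19.621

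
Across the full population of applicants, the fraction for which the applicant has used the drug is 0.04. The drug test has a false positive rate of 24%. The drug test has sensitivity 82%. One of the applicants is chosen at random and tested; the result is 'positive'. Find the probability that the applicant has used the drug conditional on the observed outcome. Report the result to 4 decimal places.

P(H | E) ≈ 0.1246

Let H be the event that the applicant has used the drug. P(H) = 0.04, so P(¬H) = 0.96. With E the 'positive' result, P(E|H) = 0.82 and P(E|¬H) = 0.24.
P(E) = 0.82·0.04 + 0.24·0.96 = 0.032800 + 0.23040 = 0.26320.
By Bayes' theorem, P(H|E) = 0.032800 / 0.26320 = 0.1246.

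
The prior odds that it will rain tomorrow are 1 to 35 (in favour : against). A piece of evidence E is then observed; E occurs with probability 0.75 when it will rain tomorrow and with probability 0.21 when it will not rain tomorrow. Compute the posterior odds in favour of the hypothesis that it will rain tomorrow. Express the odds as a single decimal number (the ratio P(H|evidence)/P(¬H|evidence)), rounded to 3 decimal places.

Posterior odds ≈ 0.102

Prior odds = 1/35 = 0.028571.
Likelihood ratio for E = 0.75/0.21 = 3.5714.
Posterior odds = prior odds × LR = 0.10204.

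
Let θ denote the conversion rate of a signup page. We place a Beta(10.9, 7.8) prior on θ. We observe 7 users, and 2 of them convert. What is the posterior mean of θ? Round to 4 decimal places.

Posterior mean ≈ 0.5019

Observing 2 successes and 5 failures updates Beta(10.9, 7.8) by adding the success and failure counts to the two shape parameters: α = 10.9+2 = 12.9, β = 7.8+5 = 12.8.
Posterior mean = α/(α+β) = 12.9/25.7 = 0.5019.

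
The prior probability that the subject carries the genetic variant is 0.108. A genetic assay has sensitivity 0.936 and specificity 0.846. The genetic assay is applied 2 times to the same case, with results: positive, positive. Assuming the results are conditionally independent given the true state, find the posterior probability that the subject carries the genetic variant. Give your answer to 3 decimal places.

Let H be the event that the subject carries the genetic variant; start with P(H) = 0.108. P('positive'|H) = 0.936, P('positive'|¬H) = 0.154.
Update on result 1 ('positive'): P(H) ← 0.936·0.1080 / (0.936·0.1080 + 0.154·0.8920) = 0.10109/0.23846 = 0.4239.
Update on result 2 ('positive'): P(H) ← 0.936·0.4239 / (0.936·0.4239 + 0.154·0.5761) = 0.39680/0.48551 = 0.8173.

Posterior P(H) ≈ 0.817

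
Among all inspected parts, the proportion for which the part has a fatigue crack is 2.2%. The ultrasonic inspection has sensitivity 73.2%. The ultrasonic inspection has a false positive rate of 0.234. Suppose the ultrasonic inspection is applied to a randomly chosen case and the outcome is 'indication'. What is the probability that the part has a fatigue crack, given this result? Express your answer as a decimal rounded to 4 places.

Let H be the event that the part has a fatigue crack. P(H) = 0.022, so P(¬H) = 0.978. With E the 'indication' result, P(E|H) = 0.732 and P(E|¬H) = 0.234.
P(E) = 0.732·0.022 + 0.234·0.978 = 0.016104 + 0.22885 = 0.24496.
By Bayes' theorem, P(H|E) = 0.016104 / 0.24496 = 0.0657.

P(H | E) ≈ 0.0657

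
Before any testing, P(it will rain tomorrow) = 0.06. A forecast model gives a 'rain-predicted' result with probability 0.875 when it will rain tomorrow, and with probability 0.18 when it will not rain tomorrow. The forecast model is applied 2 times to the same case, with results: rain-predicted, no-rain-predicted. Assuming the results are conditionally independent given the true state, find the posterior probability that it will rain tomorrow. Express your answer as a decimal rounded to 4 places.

Posterior P(H) ≈ 0.0452

With H the event that it will rain tomorrow, the joint likelihood of the observed sequence is P(data|H) = 0.875·0.125 = 0.10938 and P(data|¬H) = 0.18·0.82 = 0.14760.
Bayes: P(H|data) = 0.06·0.10938 / (0.06·0.10938 + 0.94·0.14760) = 0.0065625/0.14531 = 0.0452.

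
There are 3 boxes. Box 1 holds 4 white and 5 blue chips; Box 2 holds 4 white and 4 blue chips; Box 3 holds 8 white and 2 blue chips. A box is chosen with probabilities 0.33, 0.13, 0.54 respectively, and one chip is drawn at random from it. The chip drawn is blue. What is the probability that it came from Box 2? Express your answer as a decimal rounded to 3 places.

Posterior probability ≈ 0.182

P(blue|Box 1) = 0.5556; P(blue|Box 2) = 0.5; P(blue|Box 3) = 0.2.
Prior × likelihood for each source: 0.33·0.5556=0.1833, 0.13·0.5=0.06500, 0.54·0.2=0.1080. Summing gives P(blue) = 0.35633.
P(Box 2 | blue) = 0.06500 / 0.35633 = 0.182.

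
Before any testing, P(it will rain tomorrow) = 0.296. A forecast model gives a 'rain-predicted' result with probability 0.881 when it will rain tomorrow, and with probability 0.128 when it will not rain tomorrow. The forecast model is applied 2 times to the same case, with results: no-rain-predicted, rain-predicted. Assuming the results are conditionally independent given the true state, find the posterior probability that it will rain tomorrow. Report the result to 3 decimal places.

Posterior P(H) ≈ 0.283

With H the event that it will rain tomorrow, the joint likelihood of the observed sequence is P(data|H) = 0.119·0.881 = 0.10484 and P(data|¬H) = 0.872·0.128 = 0.11162.
Bayes: P(H|data) = 0.296·0.10484 / (0.296·0.10484 + 0.704·0.11162) = 0.031032/0.10961 = 0.2831.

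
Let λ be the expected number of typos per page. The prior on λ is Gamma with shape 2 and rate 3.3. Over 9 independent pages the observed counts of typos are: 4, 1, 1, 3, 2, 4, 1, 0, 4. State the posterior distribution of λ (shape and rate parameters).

The Poisson likelihood adds the total count to the shape and the number of exposure periods to the rate. Here ∑xᵢ = 20 and n = 9, so shape 2→22 and rate 3.3→12.3.

Posterior: Gamma(shape=22, rate=12.3)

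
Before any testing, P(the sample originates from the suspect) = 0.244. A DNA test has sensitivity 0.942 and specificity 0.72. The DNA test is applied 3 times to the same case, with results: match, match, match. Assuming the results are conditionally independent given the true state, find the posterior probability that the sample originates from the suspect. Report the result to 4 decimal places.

With H the event that the sample originates from the suspect, the joint likelihood of the observed sequence is P(data|H) = 0.942·0.942·0.942 = 0.83590 and P(data|¬H) = 0.28·0.28·0.28 = 0.021952.
Bayes: P(H|data) = 0.244·0.83590 / (0.244·0.83590 + 0.756·0.021952) = 0.20396/0.22055 = 0.9248.

Posterior P(H) ≈ 0.9248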